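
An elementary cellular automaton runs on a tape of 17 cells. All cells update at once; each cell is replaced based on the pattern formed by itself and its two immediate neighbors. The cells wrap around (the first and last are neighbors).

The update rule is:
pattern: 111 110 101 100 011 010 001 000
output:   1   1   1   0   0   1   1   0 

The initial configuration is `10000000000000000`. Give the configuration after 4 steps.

10000000000000001
10000000000000010
10000000000000111
10000000000001011

10000000000001011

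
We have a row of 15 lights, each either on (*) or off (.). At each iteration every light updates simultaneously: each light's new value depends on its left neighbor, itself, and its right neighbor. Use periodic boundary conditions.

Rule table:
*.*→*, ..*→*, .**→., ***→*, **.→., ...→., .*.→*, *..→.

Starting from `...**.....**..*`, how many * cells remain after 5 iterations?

4

..*......*...**
.**.....**..*..
*......*...**..
*.....**..*...*
.....*...**..*.
count of *: 4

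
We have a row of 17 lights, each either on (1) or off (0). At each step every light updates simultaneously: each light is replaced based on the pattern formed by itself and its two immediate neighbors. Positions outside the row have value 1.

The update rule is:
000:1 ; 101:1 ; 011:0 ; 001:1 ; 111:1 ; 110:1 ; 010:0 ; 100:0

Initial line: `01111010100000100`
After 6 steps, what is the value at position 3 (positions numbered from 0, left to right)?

1

10111101001111001
11011110010111010
11101110101011101
11110111010101110
11111011101010111
11111101110101011
position 3 holds 1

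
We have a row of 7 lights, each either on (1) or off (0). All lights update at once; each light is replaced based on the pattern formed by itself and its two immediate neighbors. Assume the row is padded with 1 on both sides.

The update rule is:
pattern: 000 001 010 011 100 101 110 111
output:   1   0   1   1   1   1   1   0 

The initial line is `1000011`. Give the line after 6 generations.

1111010
0001111
1101000
0111110
1100011
0111010

0111010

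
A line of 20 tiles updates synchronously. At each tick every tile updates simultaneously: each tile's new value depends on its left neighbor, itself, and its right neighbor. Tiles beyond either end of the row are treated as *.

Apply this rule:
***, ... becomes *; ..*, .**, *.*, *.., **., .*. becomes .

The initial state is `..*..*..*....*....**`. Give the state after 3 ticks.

..........**...**..*
.********....*......
..******..**...****.

..******..**...****.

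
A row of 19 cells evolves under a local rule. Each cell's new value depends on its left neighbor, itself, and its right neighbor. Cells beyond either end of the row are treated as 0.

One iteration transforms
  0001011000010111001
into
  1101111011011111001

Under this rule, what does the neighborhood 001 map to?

0

At position 2 the neighborhood is 001; the next row has 0 there.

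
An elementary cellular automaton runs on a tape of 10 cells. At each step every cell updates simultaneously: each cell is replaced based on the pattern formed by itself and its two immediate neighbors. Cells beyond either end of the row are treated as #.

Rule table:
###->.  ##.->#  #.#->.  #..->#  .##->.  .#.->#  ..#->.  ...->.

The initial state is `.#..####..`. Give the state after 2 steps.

step 1: .##....##.
step 2: ..##....#.

..##....#.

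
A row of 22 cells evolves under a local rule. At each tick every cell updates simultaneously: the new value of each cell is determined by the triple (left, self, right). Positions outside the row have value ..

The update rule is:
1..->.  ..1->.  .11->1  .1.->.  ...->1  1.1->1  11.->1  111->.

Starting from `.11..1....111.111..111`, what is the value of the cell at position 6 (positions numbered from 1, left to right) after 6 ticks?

tick 1: .11....11.1.111.1..1.1
tick 2: .11.11.111.11.11....1.
tick 3: .1111111.1111111.11...
tick 4: .1.....111.....1111.11
tick 5: ...111.1.1.111.1..1111
tick 6: 11.1.11.1.11.11...1..1
position 6 holds 1

1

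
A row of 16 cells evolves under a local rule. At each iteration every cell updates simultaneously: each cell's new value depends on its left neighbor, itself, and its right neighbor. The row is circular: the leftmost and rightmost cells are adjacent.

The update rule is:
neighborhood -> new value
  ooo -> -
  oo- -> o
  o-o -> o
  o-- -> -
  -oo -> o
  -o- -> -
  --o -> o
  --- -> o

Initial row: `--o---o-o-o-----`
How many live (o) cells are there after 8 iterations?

10

oo--oo-o-o--oooo
-o-oooo-o--oo---
o-oo--oo--ooo-oo
oooo-ooo-oo-ooo-
o--ooo-oooooo-oo
o-oo-ooo----ooo-
-ooooo-o-oooo-oo
oo---oo-oo--oooo
count of o: 10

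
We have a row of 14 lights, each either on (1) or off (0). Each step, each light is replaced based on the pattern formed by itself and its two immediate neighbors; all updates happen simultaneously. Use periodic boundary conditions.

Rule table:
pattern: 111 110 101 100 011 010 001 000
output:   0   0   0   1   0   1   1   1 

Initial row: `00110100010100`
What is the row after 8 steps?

11000111110111
00111000000000
11000111111111
00111000000000  (repeats step 2; period 2)
step 8: 00111000000000

00111000000000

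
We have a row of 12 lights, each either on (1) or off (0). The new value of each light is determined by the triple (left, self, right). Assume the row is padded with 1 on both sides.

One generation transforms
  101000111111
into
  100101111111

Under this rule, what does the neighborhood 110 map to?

1

At position 0 the neighborhood is 110; the next row has 1 there.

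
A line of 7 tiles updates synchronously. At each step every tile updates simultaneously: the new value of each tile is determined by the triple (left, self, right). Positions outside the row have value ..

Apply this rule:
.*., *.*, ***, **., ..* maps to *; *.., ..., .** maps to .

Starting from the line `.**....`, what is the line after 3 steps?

.**....

*.*....
***....
.**....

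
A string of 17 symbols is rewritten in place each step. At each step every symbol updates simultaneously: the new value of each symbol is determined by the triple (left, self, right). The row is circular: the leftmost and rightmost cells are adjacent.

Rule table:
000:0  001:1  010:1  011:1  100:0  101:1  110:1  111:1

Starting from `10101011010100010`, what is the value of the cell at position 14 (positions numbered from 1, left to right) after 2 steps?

11111111111100111
11111111111101111
position 14 holds 1

1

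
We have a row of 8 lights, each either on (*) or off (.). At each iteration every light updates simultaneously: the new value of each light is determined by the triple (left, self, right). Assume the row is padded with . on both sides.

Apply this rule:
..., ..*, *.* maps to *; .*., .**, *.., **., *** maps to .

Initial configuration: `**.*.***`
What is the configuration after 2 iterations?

**.*..**

iteration 1: ..*.*...
iteration 2: **.*..**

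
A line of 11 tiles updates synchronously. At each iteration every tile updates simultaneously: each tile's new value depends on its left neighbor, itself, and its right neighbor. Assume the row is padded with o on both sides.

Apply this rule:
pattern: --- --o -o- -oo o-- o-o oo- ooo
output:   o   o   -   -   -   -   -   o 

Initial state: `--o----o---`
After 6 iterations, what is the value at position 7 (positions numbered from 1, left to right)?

-o--ooo--oo
---o-o--o-o
-oo----o---
----ooo--oo
-ooo-o--o-o
--o----o---
position 7 holds -

-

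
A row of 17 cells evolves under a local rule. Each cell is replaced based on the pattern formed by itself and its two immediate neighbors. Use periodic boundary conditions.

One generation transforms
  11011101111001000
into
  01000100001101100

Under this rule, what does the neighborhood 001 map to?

0

At position 12 the neighborhood is 001; the next row has 0 there.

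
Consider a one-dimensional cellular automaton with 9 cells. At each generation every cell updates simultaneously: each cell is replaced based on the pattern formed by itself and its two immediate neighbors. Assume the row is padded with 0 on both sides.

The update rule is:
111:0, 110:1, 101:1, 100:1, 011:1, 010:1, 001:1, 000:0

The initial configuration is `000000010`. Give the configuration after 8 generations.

100001111

000000111
000001101
000011111
000110001
001111011
011001111
111111001
100001111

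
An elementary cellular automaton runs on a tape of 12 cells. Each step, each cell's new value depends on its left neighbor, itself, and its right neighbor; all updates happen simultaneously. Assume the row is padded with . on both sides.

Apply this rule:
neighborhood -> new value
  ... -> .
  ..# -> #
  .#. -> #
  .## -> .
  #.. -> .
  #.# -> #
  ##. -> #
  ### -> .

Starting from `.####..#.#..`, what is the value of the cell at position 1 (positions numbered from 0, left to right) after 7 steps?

#...#.####..
#..###...#..
#.#..#..##..
###.##.#.#..
..##.#####..
.#.##....#..
###.#...##..
position 1 holds #

#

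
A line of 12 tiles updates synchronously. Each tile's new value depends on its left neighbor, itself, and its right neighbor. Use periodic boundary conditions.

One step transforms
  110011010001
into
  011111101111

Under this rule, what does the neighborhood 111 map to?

0

At position 0 the neighborhood is 111; the next row has 0 there.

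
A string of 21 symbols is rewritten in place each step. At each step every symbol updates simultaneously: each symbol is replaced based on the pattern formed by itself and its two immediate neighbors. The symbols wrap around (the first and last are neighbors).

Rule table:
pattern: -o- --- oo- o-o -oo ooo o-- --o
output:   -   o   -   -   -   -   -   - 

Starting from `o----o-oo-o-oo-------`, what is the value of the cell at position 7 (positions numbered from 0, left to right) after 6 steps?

step 1: --oo-----------ooooo-
step 2: o----ooooooooo-------
step 3: --oo-----------ooooo-  (repeats step 1; period 2)
step 6: o----ooooooooo-------
position 7 holds o

o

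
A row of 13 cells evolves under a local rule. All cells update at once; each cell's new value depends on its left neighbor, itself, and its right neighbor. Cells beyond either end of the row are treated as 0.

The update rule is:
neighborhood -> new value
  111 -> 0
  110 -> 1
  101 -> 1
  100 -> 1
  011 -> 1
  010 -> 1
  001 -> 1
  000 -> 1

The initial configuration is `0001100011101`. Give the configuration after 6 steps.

1111111110111
1000000011101
1111111110111  (repeats step 1; period 2)
step 6: 1000000011101

1000000011101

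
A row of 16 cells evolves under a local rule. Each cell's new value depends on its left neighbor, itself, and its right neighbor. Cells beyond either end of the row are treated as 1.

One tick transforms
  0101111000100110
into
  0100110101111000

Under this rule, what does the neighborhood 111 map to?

1

At position 4 the neighborhood is 111; the next row has 1 there.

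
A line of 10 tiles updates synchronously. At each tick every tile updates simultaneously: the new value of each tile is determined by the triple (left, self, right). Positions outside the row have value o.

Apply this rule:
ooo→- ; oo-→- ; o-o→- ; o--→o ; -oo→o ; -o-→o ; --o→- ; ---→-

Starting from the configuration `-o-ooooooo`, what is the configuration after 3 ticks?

tick 1: -o-o------
tick 2: -o-oo-----
tick 3: -o-o-o----

-o-o-o----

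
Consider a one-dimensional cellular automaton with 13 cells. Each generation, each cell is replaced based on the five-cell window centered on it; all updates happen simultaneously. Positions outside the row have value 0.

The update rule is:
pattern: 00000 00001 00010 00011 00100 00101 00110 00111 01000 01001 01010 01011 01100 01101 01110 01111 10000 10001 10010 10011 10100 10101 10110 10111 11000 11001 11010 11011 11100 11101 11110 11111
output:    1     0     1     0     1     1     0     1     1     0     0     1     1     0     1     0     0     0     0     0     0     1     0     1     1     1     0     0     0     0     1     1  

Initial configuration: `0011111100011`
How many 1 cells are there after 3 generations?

generation 1: 0010111010001
generation 2: 0111110001011
generation 3: 0101101011101
count of 1: 8

8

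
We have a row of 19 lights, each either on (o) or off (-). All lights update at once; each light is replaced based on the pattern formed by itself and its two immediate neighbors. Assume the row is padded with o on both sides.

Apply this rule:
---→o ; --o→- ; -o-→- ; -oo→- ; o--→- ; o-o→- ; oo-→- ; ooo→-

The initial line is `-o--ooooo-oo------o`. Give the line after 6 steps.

step 1: -------------oooo--
step 2: -ooooooooooo-------
step 3: -------------ooooo-
step 4: -ooooooooooo-------  (repeats step 2; period 2)
step 6: -ooooooooooo-------

-ooooooooooo-------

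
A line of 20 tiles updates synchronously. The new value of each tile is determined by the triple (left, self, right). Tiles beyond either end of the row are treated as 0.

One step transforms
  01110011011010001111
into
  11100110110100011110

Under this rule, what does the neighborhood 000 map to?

0

At position 14 the neighborhood is 000; the next row has 0 there.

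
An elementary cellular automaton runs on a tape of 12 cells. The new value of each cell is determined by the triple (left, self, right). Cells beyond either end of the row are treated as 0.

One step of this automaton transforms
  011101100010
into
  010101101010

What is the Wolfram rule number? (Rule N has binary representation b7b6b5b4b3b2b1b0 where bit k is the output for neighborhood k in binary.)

77

position 2: 111 → 0  (bit 7 = 0)
position 3: 110 → 1  (bit 6 = 1)
position 4: 101 → 0  (bit 5 = 0)
position 7: 100 → 0  (bit 4 = 0)
position 1: 011 → 1  (bit 3 = 1)
position 10: 010 → 1  (bit 2 = 1)
position 0: 001 → 0  (bit 1 = 0)
position 8: 000 → 1  (bit 0 = 1)
bits b7..b0 = 01001101 = 77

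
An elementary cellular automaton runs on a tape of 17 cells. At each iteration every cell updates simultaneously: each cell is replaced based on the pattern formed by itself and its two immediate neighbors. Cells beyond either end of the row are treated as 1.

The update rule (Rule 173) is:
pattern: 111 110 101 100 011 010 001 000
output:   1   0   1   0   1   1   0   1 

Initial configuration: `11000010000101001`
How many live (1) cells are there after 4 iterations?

iteration 1: 10011010110111001
iteration 2: 00010111101110001
iteration 3: 01011111011100101
iteration 4: 11111110111000111
count of 1: 13

13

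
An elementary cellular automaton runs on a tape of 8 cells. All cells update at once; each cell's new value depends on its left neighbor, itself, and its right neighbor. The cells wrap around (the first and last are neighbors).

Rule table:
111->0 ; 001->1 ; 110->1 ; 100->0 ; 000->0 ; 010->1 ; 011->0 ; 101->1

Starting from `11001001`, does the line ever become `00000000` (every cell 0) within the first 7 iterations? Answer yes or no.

01011010
11101110
00110011
01010101
11111111
00000000
all cells are 0 at iteration 6

yes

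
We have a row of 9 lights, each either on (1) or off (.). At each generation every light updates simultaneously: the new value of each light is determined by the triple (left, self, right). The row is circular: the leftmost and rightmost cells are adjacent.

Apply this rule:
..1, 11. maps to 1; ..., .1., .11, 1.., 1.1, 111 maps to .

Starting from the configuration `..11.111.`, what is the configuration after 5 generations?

.1.1...1.
1.....1..
.....1..1
....1..1.
...1..1..

...1..1..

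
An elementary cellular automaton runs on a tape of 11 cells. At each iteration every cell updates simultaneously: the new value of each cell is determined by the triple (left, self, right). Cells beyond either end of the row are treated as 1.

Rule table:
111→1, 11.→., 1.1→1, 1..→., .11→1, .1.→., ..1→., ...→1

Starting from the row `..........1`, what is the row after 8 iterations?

.11111111.1
11111111.11
1111111.111
111111.1111
11111.11111
1111.111111
111.1111111
11.11111111

11.11111111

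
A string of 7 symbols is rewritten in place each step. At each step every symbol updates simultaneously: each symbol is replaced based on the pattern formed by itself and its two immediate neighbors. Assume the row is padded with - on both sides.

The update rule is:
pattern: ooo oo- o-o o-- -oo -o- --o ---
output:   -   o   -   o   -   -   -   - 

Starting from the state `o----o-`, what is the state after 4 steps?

----o--

step 1: -o----o
step 2: --o----
step 3: ---o---
step 4: ----o--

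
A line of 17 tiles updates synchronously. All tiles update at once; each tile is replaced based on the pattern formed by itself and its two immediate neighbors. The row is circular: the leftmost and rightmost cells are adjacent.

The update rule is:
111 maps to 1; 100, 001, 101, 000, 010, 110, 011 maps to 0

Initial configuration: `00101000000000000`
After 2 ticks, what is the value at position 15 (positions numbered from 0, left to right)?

00000000000000000
00000000000000000
position 15 holds 0

0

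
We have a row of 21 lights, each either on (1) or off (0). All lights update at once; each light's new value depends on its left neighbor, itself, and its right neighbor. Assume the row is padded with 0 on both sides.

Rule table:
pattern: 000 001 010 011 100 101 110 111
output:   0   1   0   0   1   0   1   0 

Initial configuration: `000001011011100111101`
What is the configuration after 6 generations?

000010001000111000100
000101010101001101010
001000000000110100001
010100000001010010010
100010000010001101101
010101000101010100100

010101000101010100100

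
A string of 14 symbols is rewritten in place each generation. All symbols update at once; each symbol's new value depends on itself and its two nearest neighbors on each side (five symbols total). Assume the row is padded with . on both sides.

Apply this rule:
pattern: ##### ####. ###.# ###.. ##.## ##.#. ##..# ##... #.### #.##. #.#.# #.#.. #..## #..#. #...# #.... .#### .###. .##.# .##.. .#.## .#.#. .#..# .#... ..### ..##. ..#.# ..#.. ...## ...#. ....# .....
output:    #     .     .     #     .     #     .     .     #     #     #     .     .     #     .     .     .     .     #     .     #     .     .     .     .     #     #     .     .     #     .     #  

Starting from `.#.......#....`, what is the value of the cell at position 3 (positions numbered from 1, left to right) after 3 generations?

#

#...###.#...##
.......#....#.
#####.#....#..
position 3 holds #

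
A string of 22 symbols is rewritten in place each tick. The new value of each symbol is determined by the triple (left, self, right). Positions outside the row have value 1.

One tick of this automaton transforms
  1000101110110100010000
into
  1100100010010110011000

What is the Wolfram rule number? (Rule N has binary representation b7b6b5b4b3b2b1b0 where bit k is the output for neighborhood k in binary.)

84

position 7: 111 → 0  (bit 7 = 0)
position 0: 110 → 1  (bit 6 = 1)
position 5: 101 → 0  (bit 5 = 0)
position 1: 100 → 1  (bit 4 = 1)
position 6: 011 → 0  (bit 3 = 0)
position 4: 010 → 1  (bit 2 = 1)
position 3: 001 → 0  (bit 1 = 0)
position 2: 000 → 0  (bit 0 = 0)
bits b7..b0 = 01010100 = 84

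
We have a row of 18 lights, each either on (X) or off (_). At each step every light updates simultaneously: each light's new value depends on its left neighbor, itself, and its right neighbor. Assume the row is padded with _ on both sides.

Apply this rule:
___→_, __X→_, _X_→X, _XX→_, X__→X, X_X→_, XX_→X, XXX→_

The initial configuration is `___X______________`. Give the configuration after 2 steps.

___XX_____________
____XX____________

____XX____________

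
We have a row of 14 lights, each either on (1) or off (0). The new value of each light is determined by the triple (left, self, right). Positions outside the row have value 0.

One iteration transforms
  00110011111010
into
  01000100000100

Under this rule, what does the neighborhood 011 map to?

At position 2 the neighborhood is 011; the next row has 0 there.

0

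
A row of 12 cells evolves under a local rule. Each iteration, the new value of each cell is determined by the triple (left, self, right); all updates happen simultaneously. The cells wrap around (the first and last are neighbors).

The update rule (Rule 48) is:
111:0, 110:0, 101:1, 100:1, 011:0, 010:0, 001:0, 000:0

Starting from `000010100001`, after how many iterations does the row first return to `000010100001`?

iteration 1: 100001010000
iteration 2: 010000101000
iteration 3: 001000010100
iteration 4: 000100001010
iteration 5: 000010000101
iteration 6: 100001000010
iteration 7: 010000100001
iteration 8: 101000010000
iteration 9: 010100001000
iteration 10: 001010000100
iteration 11: 000101000010
iteration 12: 000010100001

12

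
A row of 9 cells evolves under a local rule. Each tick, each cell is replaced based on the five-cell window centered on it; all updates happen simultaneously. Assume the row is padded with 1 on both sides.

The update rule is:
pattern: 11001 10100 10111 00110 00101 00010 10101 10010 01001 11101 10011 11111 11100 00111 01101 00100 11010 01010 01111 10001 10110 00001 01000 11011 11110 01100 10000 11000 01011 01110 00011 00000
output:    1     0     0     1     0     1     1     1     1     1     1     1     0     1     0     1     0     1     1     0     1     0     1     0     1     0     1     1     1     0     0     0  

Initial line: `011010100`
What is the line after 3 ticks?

111001001

010011011
001110001
111001001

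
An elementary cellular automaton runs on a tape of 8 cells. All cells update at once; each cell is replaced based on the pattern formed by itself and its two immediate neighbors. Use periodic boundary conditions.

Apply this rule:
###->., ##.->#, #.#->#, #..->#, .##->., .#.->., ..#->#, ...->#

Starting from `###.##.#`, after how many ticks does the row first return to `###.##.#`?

16

tick 1: ..##.##.
tick 2: ##.##.##
tick 3: .##.##..
tick 4: #.##.###
tick 5: ##.##...
tick 6: .##.####
tick 7: #.##...#
tick 8: ##.####.
tick 9: .##...##
tick 10: #.####.#
tick 11: ##...##.
tick 12: .####.##
tick 13: #...##.#
tick 14: ####.##.
tick 15: ...##.##
tick 16: ###.##.#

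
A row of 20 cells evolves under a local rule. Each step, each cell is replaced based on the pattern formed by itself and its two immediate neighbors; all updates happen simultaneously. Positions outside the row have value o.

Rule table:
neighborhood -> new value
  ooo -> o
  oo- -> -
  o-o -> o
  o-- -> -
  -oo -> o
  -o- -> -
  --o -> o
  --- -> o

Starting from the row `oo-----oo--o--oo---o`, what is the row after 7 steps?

oo--o--oo--ooooooooo

step 1: o--ooooo--o--oo--ooo
step 2: --ooooo--o--oo--oooo
step 3: -ooooo--o--oo--ooooo
step 4: ooooo--o--oo--oooooo
step 5: oooo--o--oo--ooooooo
step 6: ooo--o--oo--oooooooo
step 7: oo--o--oo--ooooooooo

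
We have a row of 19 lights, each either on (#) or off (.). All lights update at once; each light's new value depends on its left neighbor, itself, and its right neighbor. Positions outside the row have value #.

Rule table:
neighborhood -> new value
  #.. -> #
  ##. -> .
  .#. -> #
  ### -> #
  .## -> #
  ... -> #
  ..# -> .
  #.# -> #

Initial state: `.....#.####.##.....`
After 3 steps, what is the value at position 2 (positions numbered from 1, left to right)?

#

step 1: ####.#####.##.####.
step 2: ###.#####.##.####.#
step 3: ##.#####.##.####.##
position 2 holds #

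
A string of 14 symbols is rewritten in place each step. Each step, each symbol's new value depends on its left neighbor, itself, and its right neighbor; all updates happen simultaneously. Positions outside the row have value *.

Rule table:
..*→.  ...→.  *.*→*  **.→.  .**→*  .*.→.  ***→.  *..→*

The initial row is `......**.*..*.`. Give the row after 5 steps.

*.*.*.....**.*

*.....*.*.*..*
.*.....*.*.*.*
*.*.....*.*.**
.*.*.....*.**.
*.*.*.....**.*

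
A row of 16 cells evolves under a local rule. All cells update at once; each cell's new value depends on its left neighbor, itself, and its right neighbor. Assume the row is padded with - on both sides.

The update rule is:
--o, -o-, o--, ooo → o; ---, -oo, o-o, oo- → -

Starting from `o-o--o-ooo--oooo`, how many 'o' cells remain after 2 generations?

7

o-oooo--o-oo-oo-
o--oo-ooo------o
count of o: 7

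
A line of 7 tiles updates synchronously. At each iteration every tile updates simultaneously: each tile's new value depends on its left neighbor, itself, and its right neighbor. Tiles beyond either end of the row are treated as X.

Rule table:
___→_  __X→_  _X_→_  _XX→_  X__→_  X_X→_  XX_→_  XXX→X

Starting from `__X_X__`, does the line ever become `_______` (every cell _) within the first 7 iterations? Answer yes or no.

_______
all cells are _ at iteration 1

yes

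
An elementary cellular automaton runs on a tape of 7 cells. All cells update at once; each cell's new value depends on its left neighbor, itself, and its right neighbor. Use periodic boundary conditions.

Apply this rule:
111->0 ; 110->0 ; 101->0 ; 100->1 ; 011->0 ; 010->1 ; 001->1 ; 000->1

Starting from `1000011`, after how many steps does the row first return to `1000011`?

2

step 1: 0111100
step 2: 1000011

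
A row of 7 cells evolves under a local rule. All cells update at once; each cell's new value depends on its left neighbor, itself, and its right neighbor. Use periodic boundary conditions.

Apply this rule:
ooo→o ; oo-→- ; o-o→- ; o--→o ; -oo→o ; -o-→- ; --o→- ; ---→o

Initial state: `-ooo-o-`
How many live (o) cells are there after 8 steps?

3

step 1: -oo---o
step 2: -o-oo--
step 3: ---o-oo
step 4: oo---o-
step 5: o-oo---
step 6: --o-oo-
step 7: o---o-o
step 8: -oo---o
count of o: 3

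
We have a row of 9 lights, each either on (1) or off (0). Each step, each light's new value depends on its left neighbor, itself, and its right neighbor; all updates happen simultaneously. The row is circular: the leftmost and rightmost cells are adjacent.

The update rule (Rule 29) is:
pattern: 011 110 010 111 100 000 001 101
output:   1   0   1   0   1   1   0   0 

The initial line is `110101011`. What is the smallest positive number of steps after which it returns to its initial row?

step 1: 000101010
step 2: 110101011

2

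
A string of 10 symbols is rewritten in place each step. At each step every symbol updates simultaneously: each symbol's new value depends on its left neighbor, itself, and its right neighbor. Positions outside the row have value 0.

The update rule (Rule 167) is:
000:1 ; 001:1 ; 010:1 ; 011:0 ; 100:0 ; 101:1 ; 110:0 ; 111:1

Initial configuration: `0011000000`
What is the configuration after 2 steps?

0001101110

step 1: 1100011111
step 2: 0001101110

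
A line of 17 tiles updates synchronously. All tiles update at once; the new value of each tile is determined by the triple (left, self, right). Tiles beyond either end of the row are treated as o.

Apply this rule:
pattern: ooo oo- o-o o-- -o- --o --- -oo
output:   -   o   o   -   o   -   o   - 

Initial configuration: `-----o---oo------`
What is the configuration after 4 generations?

o-oooo-o-o-ooo-o-

generation 1: -ooo-o-o--o-oooo-
generation 2: o--ooooo--oo---oo
generation 3: o------o---o-o---
generation 4: o-oooo-o-o-ooo-o-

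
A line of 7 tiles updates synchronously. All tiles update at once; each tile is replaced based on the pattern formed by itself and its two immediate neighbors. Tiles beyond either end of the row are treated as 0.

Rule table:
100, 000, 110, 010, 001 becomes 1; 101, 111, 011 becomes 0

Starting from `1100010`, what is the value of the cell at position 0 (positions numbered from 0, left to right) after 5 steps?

step 1: 0111111
step 2: 1000001
step 3: 1111111
step 4: 0000001
step 5: 1111111
position 0 holds 1

1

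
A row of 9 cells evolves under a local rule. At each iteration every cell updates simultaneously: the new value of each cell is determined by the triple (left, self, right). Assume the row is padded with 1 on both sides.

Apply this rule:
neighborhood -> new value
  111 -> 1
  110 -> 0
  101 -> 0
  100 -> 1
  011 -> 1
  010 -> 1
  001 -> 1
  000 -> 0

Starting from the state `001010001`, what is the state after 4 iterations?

iteration 1: 111011011
iteration 2: 110010011
iteration 3: 101111111
iteration 4: 001111111

001111111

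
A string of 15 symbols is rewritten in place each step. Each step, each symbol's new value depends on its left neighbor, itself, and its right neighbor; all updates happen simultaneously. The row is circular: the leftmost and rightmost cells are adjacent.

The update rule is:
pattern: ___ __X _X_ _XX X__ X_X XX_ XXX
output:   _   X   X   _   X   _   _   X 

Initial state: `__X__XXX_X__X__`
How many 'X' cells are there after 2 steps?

step 1: _XXXX_X__XXXXX_
step 2: X_XX__XXX_XXX_X
count of X: 10

10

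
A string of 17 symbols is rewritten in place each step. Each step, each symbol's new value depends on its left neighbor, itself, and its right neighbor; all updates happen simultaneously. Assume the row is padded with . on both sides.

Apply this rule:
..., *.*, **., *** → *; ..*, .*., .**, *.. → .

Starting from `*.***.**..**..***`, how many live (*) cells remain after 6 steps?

7

.*.***.*...*...**
..*.***..*...*..*
*..*.**....*.....
....*.*.**...****
***..*.*.*.*..***
.**...*.*.*....**
count of *: 7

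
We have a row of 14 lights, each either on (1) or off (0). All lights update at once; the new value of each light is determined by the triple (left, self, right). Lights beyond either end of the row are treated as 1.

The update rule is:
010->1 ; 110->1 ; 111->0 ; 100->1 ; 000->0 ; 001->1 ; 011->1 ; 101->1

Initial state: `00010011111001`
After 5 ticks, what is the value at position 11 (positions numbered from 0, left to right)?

tick 1: 10111110001111
tick 2: 11100011011000
tick 3: 00110111111101
tick 4: 11111100000111
tick 5: 00000110001100
position 11 holds 1

1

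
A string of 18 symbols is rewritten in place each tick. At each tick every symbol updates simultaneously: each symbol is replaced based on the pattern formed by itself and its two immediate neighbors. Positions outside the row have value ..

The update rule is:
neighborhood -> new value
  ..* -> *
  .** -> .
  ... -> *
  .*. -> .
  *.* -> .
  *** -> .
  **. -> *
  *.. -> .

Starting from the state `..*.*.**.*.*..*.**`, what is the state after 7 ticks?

**.....*.....*...*
.*.****..****..**.
*.....*.*...*.*.*.
..****....**......
**...*.***.*.*****
.*.**....*.......*
*...*.***..******.

*...*.***..******.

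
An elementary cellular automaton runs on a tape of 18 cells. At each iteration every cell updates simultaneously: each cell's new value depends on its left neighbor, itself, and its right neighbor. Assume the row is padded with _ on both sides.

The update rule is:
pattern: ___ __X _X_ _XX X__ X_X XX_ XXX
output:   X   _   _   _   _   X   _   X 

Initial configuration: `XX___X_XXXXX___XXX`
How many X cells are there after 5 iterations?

___X__X_XXX__X__X_
XX_____X_X________
___XXX__X__XXXXXXX
XX__X_______XXXXX_
______XXXXX__XXX__
count of X: 8

8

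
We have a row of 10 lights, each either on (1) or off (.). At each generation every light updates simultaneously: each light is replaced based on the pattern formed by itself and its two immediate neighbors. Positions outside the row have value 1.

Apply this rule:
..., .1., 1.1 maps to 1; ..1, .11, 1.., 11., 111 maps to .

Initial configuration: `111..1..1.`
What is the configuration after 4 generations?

.....1..11
.111.1....
1...11.11.
..1...1..1

..1...1..1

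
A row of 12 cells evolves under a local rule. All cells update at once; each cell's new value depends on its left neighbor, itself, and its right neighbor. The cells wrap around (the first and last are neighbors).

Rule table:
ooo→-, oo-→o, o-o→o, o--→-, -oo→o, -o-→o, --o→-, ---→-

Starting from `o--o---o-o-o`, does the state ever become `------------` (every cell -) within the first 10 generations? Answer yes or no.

no

generation 1: o--o---ooooo
generation 2: o--o---o----
generation 3: o--o---o----  (fixed point — unchanged through generation 10)
generation 10 is o--o---o----, still not uniform -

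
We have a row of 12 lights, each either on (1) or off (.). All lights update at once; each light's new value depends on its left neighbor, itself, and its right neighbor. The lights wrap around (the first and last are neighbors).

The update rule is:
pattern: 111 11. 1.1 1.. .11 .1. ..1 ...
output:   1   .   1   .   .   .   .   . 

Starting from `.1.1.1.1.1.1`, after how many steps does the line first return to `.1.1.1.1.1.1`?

1.1.1.1.1.1.
.1.1.1.1.1.1

2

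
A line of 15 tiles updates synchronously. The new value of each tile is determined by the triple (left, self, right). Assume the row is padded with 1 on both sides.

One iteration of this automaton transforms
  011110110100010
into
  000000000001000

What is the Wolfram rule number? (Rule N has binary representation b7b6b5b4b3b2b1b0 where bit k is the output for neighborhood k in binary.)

1

position 2: 111 → 0  (bit 7 = 0)
position 4: 110 → 0  (bit 6 = 0)
position 0: 101 → 0  (bit 5 = 0)
position 10: 100 → 0  (bit 4 = 0)
position 1: 011 → 0  (bit 3 = 0)
position 9: 010 → 0  (bit 2 = 0)
position 12: 001 → 0  (bit 1 = 0)
position 11: 000 → 1  (bit 0 = 1)
bits b7..b0 = 00000001 = 1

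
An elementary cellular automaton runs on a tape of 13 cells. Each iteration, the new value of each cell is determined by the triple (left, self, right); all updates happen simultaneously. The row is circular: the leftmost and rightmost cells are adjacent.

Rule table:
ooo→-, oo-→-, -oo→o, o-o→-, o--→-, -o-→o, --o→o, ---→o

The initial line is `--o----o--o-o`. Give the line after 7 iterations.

-oo-oooo-oo-o
-o--o----o--o
-o-oo-oooo-oo
-o-o--o----o-
oo-o-oo-oooo-
o--o-o--o----
o-oo-o-oo-ooo

o-oo-o-oo-ooo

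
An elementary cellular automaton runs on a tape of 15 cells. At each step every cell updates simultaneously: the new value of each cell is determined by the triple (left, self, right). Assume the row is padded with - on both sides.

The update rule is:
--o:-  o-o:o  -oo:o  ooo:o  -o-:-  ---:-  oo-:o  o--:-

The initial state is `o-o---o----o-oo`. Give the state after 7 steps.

------------ooo

step 1: -o----------ooo
step 2: ------------ooo
step 3: ------------ooo  (fixed point — unchanged through step 7)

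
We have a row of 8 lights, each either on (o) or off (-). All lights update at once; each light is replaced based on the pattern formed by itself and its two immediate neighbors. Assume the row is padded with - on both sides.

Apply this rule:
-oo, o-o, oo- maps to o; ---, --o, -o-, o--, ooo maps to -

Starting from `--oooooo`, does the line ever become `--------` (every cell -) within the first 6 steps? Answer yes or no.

yes

--o----o
--------
all cells are - at step 2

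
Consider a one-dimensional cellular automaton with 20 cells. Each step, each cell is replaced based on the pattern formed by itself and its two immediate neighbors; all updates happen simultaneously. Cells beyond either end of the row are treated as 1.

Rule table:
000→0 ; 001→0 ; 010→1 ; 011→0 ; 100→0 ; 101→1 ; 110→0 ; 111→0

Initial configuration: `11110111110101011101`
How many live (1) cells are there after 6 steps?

1

00001000001111100010
00001000000000000011
00001000000000000000
00001000000000000000  (fixed point — unchanged through step 6)
count of 1: 1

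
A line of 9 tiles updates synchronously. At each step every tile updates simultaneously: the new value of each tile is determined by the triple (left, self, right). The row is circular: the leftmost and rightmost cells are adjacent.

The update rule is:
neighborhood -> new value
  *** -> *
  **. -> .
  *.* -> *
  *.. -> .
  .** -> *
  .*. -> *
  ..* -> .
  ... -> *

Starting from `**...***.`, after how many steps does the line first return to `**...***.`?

step 1: *..*.**.*
step 2: ...***.**
step 3: .*.**.**.
step 4: .***.**..
step 5: .**.**..*
step 6: **.**...*
step 7: *.**..*.*
step 8: .**...***
step 9: **..*.**.
step 10: *...***.*
step 11: ..*.**.**
step 12: ..***.**.
step 13: *.**.**..
step 14: ***.**...
step 15: **.**..*.
step 16: *.**...**
step 17: .**..*.**
step 18: **...***.

18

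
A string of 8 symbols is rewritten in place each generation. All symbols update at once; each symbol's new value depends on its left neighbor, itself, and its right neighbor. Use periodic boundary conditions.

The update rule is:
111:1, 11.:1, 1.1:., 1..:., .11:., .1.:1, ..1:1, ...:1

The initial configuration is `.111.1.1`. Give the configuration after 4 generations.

.1.1.1.1

..11.1.1
.1.1.1.1
.1.1.1.1  (fixed point — unchanged through generation 4)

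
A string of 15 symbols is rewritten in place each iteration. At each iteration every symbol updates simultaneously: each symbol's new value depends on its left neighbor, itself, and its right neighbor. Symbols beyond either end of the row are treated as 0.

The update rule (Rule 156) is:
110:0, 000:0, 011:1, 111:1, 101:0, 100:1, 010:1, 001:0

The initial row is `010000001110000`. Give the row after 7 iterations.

010101101101010

011000001101000
010100001001100
010110001101010
010101001001011
010101101101010
010101001001011  (repeats iteration 4; period 2)
iteration 7: 010101101101010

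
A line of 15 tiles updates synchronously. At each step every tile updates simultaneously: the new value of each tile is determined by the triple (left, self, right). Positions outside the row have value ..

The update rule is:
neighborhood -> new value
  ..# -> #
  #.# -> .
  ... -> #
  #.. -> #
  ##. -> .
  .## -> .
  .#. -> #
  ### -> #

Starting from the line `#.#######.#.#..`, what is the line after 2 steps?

###.###.###..#.

step 1: #..#####..#.###
step 2: ###.###.###..#.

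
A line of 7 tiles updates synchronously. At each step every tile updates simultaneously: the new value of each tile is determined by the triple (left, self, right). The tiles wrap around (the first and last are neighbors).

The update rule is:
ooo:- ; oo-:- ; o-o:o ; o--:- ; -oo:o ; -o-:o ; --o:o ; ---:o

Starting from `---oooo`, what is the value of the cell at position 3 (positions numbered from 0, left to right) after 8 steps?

-ooo---
oo---oo
---ooo-
oooo---
o----oo
--oooo-
ooo----
o---ooo
position 3 holds -

-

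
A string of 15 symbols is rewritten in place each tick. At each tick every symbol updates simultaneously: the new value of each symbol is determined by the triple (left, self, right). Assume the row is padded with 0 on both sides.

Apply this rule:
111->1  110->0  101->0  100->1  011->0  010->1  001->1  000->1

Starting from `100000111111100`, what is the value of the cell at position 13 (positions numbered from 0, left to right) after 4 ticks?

111111011111011
011110001110000
101101110101111
100000100100110
position 13 holds 1

1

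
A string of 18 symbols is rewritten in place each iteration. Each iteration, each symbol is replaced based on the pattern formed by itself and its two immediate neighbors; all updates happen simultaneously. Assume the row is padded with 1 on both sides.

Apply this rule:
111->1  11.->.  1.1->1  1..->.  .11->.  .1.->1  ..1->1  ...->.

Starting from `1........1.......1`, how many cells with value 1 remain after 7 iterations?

9

........11......1.
.......1.......111
......11......1.11
.....1.......111.1
....11......1.1.1.
...1.......1111111
..11......1.111111
count of 1: 9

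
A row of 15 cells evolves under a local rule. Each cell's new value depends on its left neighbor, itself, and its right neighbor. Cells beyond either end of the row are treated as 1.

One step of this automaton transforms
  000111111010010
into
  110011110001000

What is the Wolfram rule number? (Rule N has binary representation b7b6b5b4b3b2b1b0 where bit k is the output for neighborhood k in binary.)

145

position 4: 111 → 1  (bit 7 = 1)
position 8: 110 → 0  (bit 6 = 0)
position 9: 101 → 0  (bit 5 = 0)
position 0: 100 → 1  (bit 4 = 1)
position 3: 011 → 0  (bit 3 = 0)
position 10: 010 → 0  (bit 2 = 0)
position 2: 001 → 0  (bit 1 = 0)
position 1: 000 → 1  (bit 0 = 1)
bits b7..b0 = 10010001 = 145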